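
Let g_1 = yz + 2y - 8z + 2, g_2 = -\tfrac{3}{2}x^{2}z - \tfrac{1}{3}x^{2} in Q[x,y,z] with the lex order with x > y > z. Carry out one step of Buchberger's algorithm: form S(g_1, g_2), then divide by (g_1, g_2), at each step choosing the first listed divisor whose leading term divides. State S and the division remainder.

S(g_1, g_2) = \tfrac{16}{9}x^{2}y - 8x^{2}z + 2x^{2}; remainder on division = \tfrac{16}{9}x^{2}y + \tfrac{34}{9}x^{2}.

lcm(LM(g_1), LM(g_2)) = x^{2}yz.
S = (lcm/LT(g_1))·g_1 − (lcm/LT(g_2))·g_2 = \tfrac{16}{9}x^{2}y - 8x^{2}z + 2x^{2}.
Reduce S modulo (g_1, g_2) in that order:
  leading term x^{2}y: no divisor's leading term divides it; move \tfrac{16}{9}x^{2}y to the remainder.
  leading term x^{2}z: subtract (\tfrac{16}{3})·g_2 from -8x^{2}z + 2x^{2} → \tfrac{34}{9}x^{2}
  leading term x^{2}: no divisor's leading term divides it; move \tfrac{34}{9}x^{2} to the remainder.
The remainder \tfrac{16}{9}x^{2}y + \tfrac{34}{9}x^{2} is nonzero, so it would be added as the next basis element.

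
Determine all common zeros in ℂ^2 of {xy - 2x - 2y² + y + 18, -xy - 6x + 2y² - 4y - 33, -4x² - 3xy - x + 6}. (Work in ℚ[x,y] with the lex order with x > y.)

{(-3, 3)}

Compute a lex Gröbner basis by Buchberger's algorithm.
f_1 = xy - 2x - 2y² + y + 18, LT = xy.
f_2 = -xy - 6x + 2y² - 4y - 33, LT = xy.
f_3 = -4x² - 3xy - x + 6, LT = x².

S(f_1,f_2): lcm = xy. S = -8x - 3y - 15.
  reduce S modulo (f_1, f_2, f_3):
  remainder -8x - 3y - 15 ≠ 0; add h_4 = -8x - 3y - 15 to the basis.

S(f_1,f_3): lcm = x²y. S = -2x² - 11/4xy² + ¾xy + 18x + 3/2y.
  reduce S modulo (f_1, f_2, f_3, h_4):
  remainder -11/2y³ - 15/4y² + 199/4y + 33 ≠ 0; add h_5 = -11/2y³ - 15/4y² + 199/4y + 33 to the basis.

S(f_2,f_3): lcm = x²y. S = 6x² - 11/4xy² + 15/4xy + 33x + 3/2y.
  reduce S modulo (f_1, f_2, f_3, h_4, h_5):
  remainder -6y² + ⅜y + 423/8 ≠ 0; add h_6 = -6y² + ⅜y + 423/8 to the basis.

S(f_1,h_4): lcm = xy. S = -2x - 19/8y² - ⅞y + 18.
  reduce S modulo (f_1, f_2, f_3, h_4, h_5, h_6):
  remainder -35/128y + 105/128 ≠ 0; add h_7 = -35/128y + 105/128 to the basis.

The other S-polynomials (S(f_2,h_4), S(f_3,h_4), S(f_1,h_5), S(f_2,h_5), S(f_3,h_5), S(h_4,h_5), S(f_1,h_6), S(f_2,h_6), S(f_3,h_6), S(h_4,h_6), S(h_5,h_6), S(f_1,h_7), S(f_2,h_7), S(f_3,h_7), S(h_4,h_7), S(h_5,h_7), S(h_6,h_7)) all reduce to 0 modulo the current basis, so we have a Gröbner basis.
Inter-reduce: drop elements whose leading term is divisible by another's, tail-reduce, and make monic.
Reduced Gröbner basis: {x + 3, y - 3}.

Elimination: the polynomial y - 3 lies in the elimination ideal for y, so y ∈ {3}. For each such y, the remaining basis elements (now univariate) give the rest of the solution.
  y = 3: the earlier basis element becomes x + 3 = 0, giving x = -3 — point (-3, 3).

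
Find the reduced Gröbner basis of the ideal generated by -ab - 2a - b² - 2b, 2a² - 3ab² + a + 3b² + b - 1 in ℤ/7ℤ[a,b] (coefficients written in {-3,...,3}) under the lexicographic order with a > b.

G = {a² - 2a - 2b³ - 2b² - 2b + 3, ab + 2a + b² + 2b, b⁴ - b³ + b² + 2b - 3}

f_1 = -ab - 2a - b² - 2b, LT = ab.
f_2 = 2a² - 3ab² + a + 3b² + b - 1, LT = a².

S(f_1,f_2): lcm = a²b. S = 2a² - 2ab³ + ab² - 2ab + 2b³ + 3b² - 3b.
  reduce S modulo (f_1, f_2):
  remainder 2b⁴ - 2b³ + 2b² - 3b + 1 ≠ 0; add g_3 = 2b⁴ - 2b³ + 2b² - 3b + 1 to the basis.

The other S-polynomials (S(f_1,g_3), S(f_2,g_3)) all reduce to 0 modulo the current basis, so we have a Gröbner basis.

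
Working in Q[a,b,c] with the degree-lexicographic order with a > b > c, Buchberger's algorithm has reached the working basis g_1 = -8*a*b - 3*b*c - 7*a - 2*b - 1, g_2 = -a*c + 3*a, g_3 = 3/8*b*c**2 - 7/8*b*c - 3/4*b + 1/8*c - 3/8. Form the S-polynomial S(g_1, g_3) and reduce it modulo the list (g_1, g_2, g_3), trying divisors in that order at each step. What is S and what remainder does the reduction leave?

S(g_1, g_3) = 3/8*b*c**3 + 7/3*a*b*c + 7/8*a*c**2 + 1/4*b*c**2 + 2*a*b - 1/3*a*c + 1/8*c**2 + a; remainder on division = 0.

lcm(LM(g_1), LM(g_3)) = a*b*c**2.
S = (lcm/LT(g_1))·g_1 − (lcm/LT(g_3))·g_3 = 3/8*b*c**3 + 7/3*a*b*c + 7/8*a*c**2 + 1/4*b*c**2 + 2*a*b - 1/3*a*c + 1/8*c**2 + a.
Reduce S modulo (g_1, g_2, g_3) in that order:
  leading term b*c**3: subtract (c)·g_3 from 3/8*b*c**3 + 7/3*a*b*c + 7/8*a*c**2 + 1/4*b*c**2 + 2*a*b - 1/3*a*c + 1/8*c**2 + a → 7/3*a*b*c + 7/8*a*c**2 + 9/8*b*c**2 + 2*a*b - 1/3*a*c + 3/4*b*c + a + 3/8*c
  leading term a*b*c: subtract (-7/24*c)·g_1 from 7/3*a*b*c + 7/8*a*c**2 + 9/8*b*c**2 + 2*a*b - 1/3*a*c + 3/4*b*c + a + 3/8*c → 7/8*a*c**2 + 1/4*b*c**2 + 2*a*b - 19/8*a*c + 1/6*b*c + a + 1/12*c
  leading term a*c**2: subtract (-7/8*c)·g_2 from 7/8*a*c**2 + 1/4*b*c**2 + 2*a*b - 19/8*a*c + 1/6*b*c + a + 1/12*c → 1/4*b*c**2 + 2*a*b + 1/4*a*c + 1/6*b*c + a + 1/12*c
  leading term b*c**2: subtract (2/3)·g_3 from 1/4*b*c**2 + 2*a*b + 1/4*a*c + 1/6*b*c + a + 1/12*c → 2*a*b + 1/4*a*c + 3/4*b*c + a + 1/2*b + 1/4
  leading term a*b: subtract (-1/4)·g_1 from 2*a*b + 1/4*a*c + 3/4*b*c + a + 1/2*b + 1/4 → 1/4*a*c - 3/4*a
  leading term a*c: subtract (-1/4)·g_2 from 1/4*a*c - 3/4*a → 0
The remainder is 0, so this S-polynomial contributes no new basis element.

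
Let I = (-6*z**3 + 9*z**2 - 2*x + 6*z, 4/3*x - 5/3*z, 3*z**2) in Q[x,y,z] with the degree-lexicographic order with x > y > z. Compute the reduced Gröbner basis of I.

G = {x, z}

The reduced Gröbner basis is the canonical form of the ideal for this ordering.

f_1 = -6*z**3 + 9*z**2 - 2*x + 6*z, LT = z**3.
f_2 = 4/3*x - 5/3*z, LT = x.
f_3 = 3*z**2, LT = z**2.

S(f_1,f_3): lcm = z**3. S = -3/2*z**2 + 1/3*x - z.
  leading term z**2: subtract (-1/2)·f_3 from -3/2*z**2 + 1/3*x - z → 1/3*x - z
  leading term x: subtract (1/4)·f_2 from 1/3*x - z → -7/12*z
  leading term z: no divisor's leading term divides it; move -7/12*z to the remainder.
  remainder -7/12*z ≠ 0; add g_4 = -7/12*z to the basis.

The other S-polynomials (S(f_1,f_2), S(f_2,f_3), S(f_1,g_4), S(f_2,g_4), S(f_3,g_4)) all reduce to 0 modulo the current basis, so we have a Gröbner basis.
Inter-reduce: drop elements whose leading term is divisible by another's, tail-reduce, and make monic.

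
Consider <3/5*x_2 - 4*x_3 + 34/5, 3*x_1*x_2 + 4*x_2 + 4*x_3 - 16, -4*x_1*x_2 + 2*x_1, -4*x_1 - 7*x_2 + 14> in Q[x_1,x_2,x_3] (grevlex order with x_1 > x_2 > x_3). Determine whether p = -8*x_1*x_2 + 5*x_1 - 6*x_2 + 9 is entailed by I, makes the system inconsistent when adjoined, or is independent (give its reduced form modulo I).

Adjoining -8*x_1*x_2 + 5*x_1 - 6*x_2 + 9 makes the ideal the whole ring: the system is inconsistent.

First compute the reduced Gröbner basis of I by Buchberger's algorithm.
f_1 = 3/5*x_2 - 4*x_3 + 34/5, LT = x_2.
f_2 = 3*x_1*x_2 + 4*x_2 + 4*x_3 - 16, LT = x_1*x_2.
f_3 = -4*x_1*x_2 + 2*x_1, LT = x_1*x_2.
f_4 = -4*x_1 - 7*x_2 + 14, LT = x_1.

S(f_1,f_2): lcm = x_1*x_2. S = -20/3*x_1*x_3 + 34/3*x_1 - 4/3*x_2 - 4/3*x_3 + 16/3.
  leading term x_1*x_3: subtract (5/3*x_3)·f_4 from -20/3*x_1*x_3 + 34/3*x_1 - 4/3*x_2 - 4/3*x_3 + 16/3 → 35/3*x_2*x_3 + 34/3*x_1 - 4/3*x_2 - 74/3*x_3 + 16/3
  leading term x_2*x_3: subtract (175/9*x_3)·f_1 from 35/3*x_2*x_3 + 34/3*x_1 - 4/3*x_2 - 74/3*x_3 + 16/3 → 700/9*x_3**2 + 34/3*x_1 - 4/3*x_2 - 1412/9*x_3 + 16/3
  leading term x_3**2: no divisor's leading term divides it; move 700/9*x_3**2 to the remainder.
  leading term x_1: subtract (-17/6)·f_4 from 34/3*x_1 - 4/3*x_2 - 1412/9*x_3 + 16/3 → -127/6*x_2 - 1412/9*x_3 + 45
  leading term x_2: subtract (-635/18)·f_1 from -127/6*x_2 - 1412/9*x_3 + 45 → -298*x_3 + 2564/9
  leading term x_3: no divisor's leading term divides it; move -298*x_3 to the remainder.
  leading term 1: no divisor's leading term divides it; move 2564/9 to the remainder.
  remainder 700/9*x_3**2 - 298*x_3 + 2564/9 ≠ 0; add h_5 = 700/9*x_3**2 - 298*x_3 + 2564/9 to the basis.

S(f_1,f_3): lcm = x_1*x_2. S = -20/3*x_1*x_3 + 71/6*x_1.
  leading term x_1*x_3: subtract (5/3*x_3)·f_4 from -20/3*x_1*x_3 + 71/6*x_1 → 35/3*x_2*x_3 + 71/6*x_1 - 70/3*x_3
  leading term x_2*x_3: subtract (175/9*x_3)·f_1 from 35/3*x_2*x_3 + 71/6*x_1 - 70/3*x_3 → 700/9*x_3**2 + 71/6*x_1 - 1400/9*x_3
  leading term x_3**2: subtract (1)·h_5 from 700/9*x_3**2 + 71/6*x_1 - 1400/9*x_3 → 71/6*x_1 + 1282/9*x_3 - 2564/9
  leading term x_1: subtract (-71/24)·f_4 from 71/6*x_1 + 1282/9*x_3 - 2564/9 → -497/24*x_2 + 1282/9*x_3 - 8765/36
  leading term x_2: subtract (-2485/72)·f_1 from -497/24*x_2 + 1282/9*x_3 - 8765/36 → 79/18*x_3 - 79/9
  leading term x_3: no divisor's leading term divides it; move 79/18*x_3 to the remainder.
  leading term 1: no divisor's leading term divides it; move -79/9 to the remainder.
  remainder 79/18*x_3 - 79/9 ≠ 0; add h_6 = 79/18*x_3 - 79/9 to the basis.

S(f_1,f_4): leading monomials are coprime, so the S-polynomial reduces to 0 (Buchberger's first criterion).
S(f_2,f_3): lcm = x_1*x_2. S = 1/2*x_1 + 4/3*x_2 + 4/3*x_3 - 16/3.
  leading term x_1: subtract (-1/8)·f_4 from 1/2*x_1 + 4/3*x_2 + 4/3*x_3 - 16/3 → 11/24*x_2 + 4/3*x_3 - 43/12
  leading term x_2: subtract (55/72)·f_1 from 11/24*x_2 + 4/3*x_3 - 43/12 → 79/18*x_3 - 79/9
  leading term x_3: subtract (1)·h_6 from 79/18*x_3 - 79/9 → 0
  remainder 0.

S(f_2,f_4): lcm = x_1*x_2. S = -7/4*x_2**2 + 29/6*x_2 + 4/3*x_3 - 16/3.
  leading term x_2**2: subtract (-35/12*x_2)·f_1 from -7/4*x_2**2 + 29/6*x_2 + 4/3*x_3 - 16/3 → -35/3*x_2*x_3 + 74/3*x_2 + 4/3*x_3 - 16/3
  leading term x_2*x_3: subtract (-175/9*x_3)·f_1 from -35/3*x_2*x_3 + 74/3*x_2 + 4/3*x_3 - 16/3 → -700/9*x_3**2 + 74/3*x_2 + 1202/9*x_3 - 16/3
  leading term x_3**2: subtract (-1)·h_5 from -700/9*x_3**2 + 74/3*x_2 + 1202/9*x_3 - 16/3 → 74/3*x_2 - 1480/9*x_3 + 2516/9
  leading term x_2: subtract (370/9)·f_1 from 74/3*x_2 - 1480/9*x_3 + 2516/9 → 0
  remainder 0.

S(f_3,f_4): lcm = x_1*x_2. S = -7/4*x_2**2 - 1/2*x_1 + 7/2*x_2.
  leading term x_2**2: subtract (-35/12*x_2)·f_1 from -7/4*x_2**2 - 1/2*x_1 + 7/2*x_2 → -35/3*x_2*x_3 - 1/2*x_1 + 70/3*x_2
  leading term x_2*x_3: subtract (-175/9*x_3)·f_1 from -35/3*x_2*x_3 - 1/2*x_1 + 70/3*x_2 → -700/9*x_3**2 - 1/2*x_1 + 70/3*x_2 + 1190/9*x_3
  leading term x_3**2: subtract (-1)·h_5 from -700/9*x_3**2 - 1/2*x_1 + 70/3*x_2 + 1190/9*x_3 → -1/2*x_1 + 70/3*x_2 - 1492/9*x_3 + 2564/9
  leading term x_1: subtract (1/8)·f_4 from -1/2*x_1 + 70/3*x_2 - 1492/9*x_3 + 2564/9 → 581/24*x_2 - 1492/9*x_3 + 10193/36
  leading term x_2: subtract (2905/72)·f_1 from 581/24*x_2 - 1492/9*x_3 + 10193/36 → -79/18*x_3 + 79/9
  leading term x_3: subtract (-1)·h_6 from -79/18*x_3 + 79/9 → 0
  remainder 0.

S(f_1,h_5): leading monomials are coprime, so the S-polynomial reduces to 0 (Buchberger's first criterion).
S(f_2,h_5): leading monomials are coprime, so the S-polynomial reduces to 0 (Buchberger's first criterion).
S(f_3,h_5): leading monomials are coprime, so the S-polynomial reduces to 0 (Buchberger's first criterion).
S(f_4,h_5): leading monomials are coprime, so the S-polynomial reduces to 0 (Buchberger's first criterion).
S(f_1,h_6): leading monomials are coprime, so the S-polynomial reduces to 0 (Buchberger's first criterion).
S(f_2,h_6): leading monomials are coprime, so the S-polynomial reduces to 0 (Buchberger's first criterion).
S(f_3,h_6): leading monomials are coprime, so the S-polynomial reduces to 0 (Buchberger's first criterion).
S(f_4,h_6): leading monomials are coprime, so the S-polynomial reduces to 0 (Buchberger's first criterion).
S(h_5,h_6): lcm = x_3**2. S = -641/350*x_3 + 641/175.
  leading term x_3: subtract (-5769/13825)·h_6 from -641/350*x_3 + 641/175 → 0
  remainder 0.

Every S-polynomial of the final basis reduces to 0, so we have a Gröbner basis.
Inter-reduce: drop elements whose leading term is divisible by another's, tail-reduce, and make monic.
Reduced Gröbner basis: {x_1, x_2 - 2, x_3 - 2}.
Label its elements g_1 = x_1, g_2 = x_2 - 2, g_3 = x_3 - 2.

Reduce p = -8*x_1*x_2 + 5*x_1 - 6*x_2 + 9 modulo G:
  leading term x_1*x_2: subtract (-8*x_2)·g_1 from -8*x_1*x_2 + 5*x_1 - 6*x_2 + 9 → 5*x_1 - 6*x_2 + 9
  leading term x_1: subtract (5)·g_1 from 5*x_1 - 6*x_2 + 9 → -6*x_2 + 9
  leading term x_2: subtract (-6)·g_2 from -6*x_2 + 9 → -3
  leading term 1: no divisor's leading term divides it; move -3 to the remainder.
  normal form = -3.
The normal form is nonzero, so p ∉ I. Since p minus its normal form lies in I, I + (p) = I + (r) where r = -3; decide whether this ideal is the whole ring.
Here r = -3 is a nonzero constant, hence a unit: 1 ∈ I + (p), the Gröbner basis of I + (p) is {1}, and the enlarged system has no common solution — adjoining p is inconsistent.

Ideal membership is decidable via reduction modulo a Gröbner basis.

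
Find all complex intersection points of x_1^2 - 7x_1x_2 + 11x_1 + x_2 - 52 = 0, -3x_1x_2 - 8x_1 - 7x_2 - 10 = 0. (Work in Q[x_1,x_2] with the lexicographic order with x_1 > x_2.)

{(2, -2), (-17 - 2*sqrt(510)/3, 1 - sqrt(510)/6), (-17 + 2*sqrt(510)/3, 1 + sqrt(510)/6)}

Compute a lex Gröbner basis by Buchberger's algorithm.
f_1 = x_1^2 - 7x_1x_2 + 11x_1 + x_2 - 52, LT = x_1^2.
f_2 = -3x_1x_2 - 8x_1 - 7x_2 - 10, LT = x_1x_2.

S(f_1,f_2): lcm = x_1^2x_2. S = -8/3x_1^2 - 7x_1x_2^2 + 26/3x_1x_2 - 10/3x_1 + x_2^2 - 52x_2.
  reduce S modulo (f_1, f_2):
  remainder 26/9x_1 + 52/3x_2^2 - 416/9x_2 - 1508/9 ≠ 0; add h_3 = 26/9x_1 + 52/3x_2^2 - 416/9x_2 - 1508/9 to the basis.

S(f_2,h_3): lcm = x_1x_2. S = 8/3x_1 - 6x_2^3 + 16x_2^2 + 181/3x_2 + 10/3.
  reduce S modulo (f_1, f_2, h_3):
  remainder -6x_2^3 + 103x_2 + 158 ≠ 0; add h_4 = -6x_2^3 + 103x_2 + 158 to the basis.

The other S-polynomials (S(f_1,h_3), S(f_1,h_4), S(f_2,h_4), S(h_3,h_4)) all reduce to 0 modulo the current basis, so we have a Gröbner basis.
Inter-reduce: drop elements whose leading term is divisible by another's, tail-reduce, and make monic.
Reduced Gröbner basis: {x_1 + 6x_2^2 - 16x_2 - 58, x_2^3 - 103/6x_2 - 79/3}.

Elimination: the polynomial x_2^3 - 103/6x_2 - 79/3 lies in the elimination ideal for x_2, so x_2 ∈ {-2, 1 - sqrt(510)/6, 1 + sqrt(510)/6}. For each such x_2, the remaining basis elements (now univariate) give the rest of the solution.
  x_2 = -2: the earlier basis element becomes x_1 - 2 = 0, giving x_1 = 2 — point (2, -2).
  x_2 = 1 - sqrt(510)/6: the earlier basis element becomes x_1 + 2*sqrt(510)/3 + 17 = 0, giving x_1 = -17 - 2*sqrt(510)/3 — point (-17 - 2*sqrt(510)/3, 1 - sqrt(510)/6).
  x_2 = 1 + sqrt(510)/6: the earlier basis element becomes x_1 - 2*sqrt(510)/3 + 17 = 0, giving x_1 = -17 + 2*sqrt(510)/3 — point (-17 + 2*sqrt(510)/3, 1 + sqrt(510)/6).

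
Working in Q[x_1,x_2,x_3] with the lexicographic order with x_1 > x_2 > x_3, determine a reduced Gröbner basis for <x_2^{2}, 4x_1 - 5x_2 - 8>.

G = {x_1 - \tfrac{5}{4}x_2 - 2, x_2^{2}}

f_1 = x_2^{2}, LT = x_2^{2}.
f_2 = 4x_1 - 5x_2 - 8, LT = x_1.

The S-polynomials (S(f_1,f_2)) all reduce to 0 modulo the current basis, so we have a Gröbner basis.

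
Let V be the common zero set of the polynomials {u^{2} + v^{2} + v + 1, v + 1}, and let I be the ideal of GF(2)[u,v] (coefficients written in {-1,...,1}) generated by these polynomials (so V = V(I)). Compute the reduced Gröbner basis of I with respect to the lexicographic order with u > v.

G = {u^{2} + 1, v + 1}

f_1 = u^{2} + v^{2} + v + 1, LT = u^{2}.
f_2 = v + 1, LT = v.

The S-polynomials (S(f_1,f_2)) all reduce to 0 modulo the current basis, so we have a Gröbner basis.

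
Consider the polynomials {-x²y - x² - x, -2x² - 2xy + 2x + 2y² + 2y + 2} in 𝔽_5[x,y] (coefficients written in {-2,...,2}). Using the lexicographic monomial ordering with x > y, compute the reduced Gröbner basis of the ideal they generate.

G = {x + 2y⁵ - 2y⁴ + 2y³ - 2y² + 2y - 2, y⁶ - y⁵ - y⁴ + y³ + 2y² + 2y - 1}

f_1 = -x²y - x² - x, LT = x²y.
f_2 = -2x² - 2xy + 2x + 2y² + 2y + 2, LT = x².

S(f_1,f_2): lcm = x²y. S = x² - xy² + xy + x + y³ + y² + y.
  leading term x²: subtract (2)·f_2 from x² - xy² + xy + x + y³ + y² + y → -xy² + 2x + y³ + 2y² + 2y + 1
  leading term xy²: no divisor's leading term divides it; move -xy² to the remainder.
  leading term x: no divisor's leading term divides it; move 2x to the remainder.
  leading term y³: no divisor's leading term divides it; move y³ to the remainder.
  leading term y²: no divisor's leading term divides it; move 2y² to the remainder.
  leading term y: no divisor's leading term divides it; move 2y to the remainder.
  leading term 1: no divisor's leading term divides it; move 1 to the remainder.
  remainder -xy² + 2x + y³ + 2y² + 2y + 1 ≠ 0; add g_3 = -xy² + 2x + y³ + 2y² + 2y + 1 to the basis.

S(f_1,g_3): lcm = x²y². S = x²y + 2x² + xy³ + 2xy² - 2xy + x.
  leading term x²y: subtract (-1)·f_1 from x²y + 2x² + xy³ + 2xy² - 2xy + x → x² + xy³ + 2xy² - 2xy
  leading term x²: subtract (2)·f_2 from x² + xy³ + 2xy² - 2xy → xy³ + 2xy² + 2xy + x + y² + y + 1
  leading term xy³: subtract (-y)·g_3 from xy³ + 2xy² + 2xy + x + y² + y + 1 → 2xy² - xy + x + y⁴ + 2y³ - 2y² + 2y + 1
  leading term xy²: subtract (-2)·g_3 from 2xy² - xy + x + y⁴ + 2y³ - 2y² + 2y + 1 → -xy + y⁴ - y³ + 2y² + y - 2
  leading term xy: no divisor's leading term divides it; move -xy to the remainder.
  leading term y⁴: no divisor's leading term divides it; move y⁴ to the remainder.
  leading term y³: no divisor's leading term divides it; move -y³ to the remainder.
  leading term y²: no divisor's leading term divides it; move 2y² to the remainder.
  leading term y: no divisor's leading term divides it; move y to the remainder.
  leading term 1: no divisor's leading term divides it; move -2 to the remainder.
  remainder -xy + y⁴ - y³ + 2y² + y - 2 ≠ 0; add g_4 = -xy + y⁴ - y³ + 2y² + y - 2 to the basis.

S(f_1,g_4): lcm = x²y. S = x² + xy⁴ - xy³ + 2xy² + xy - x.
  leading term x²: subtract (2)·f_2 from x² + xy⁴ - xy³ + 2xy² + xy - x → xy⁴ - xy³ + 2xy² + y² + y + 1
  leading term xy⁴: subtract (-y²)·g_3 from xy⁴ - xy³ + 2xy² + y² + y + 1 → -xy³ - xy² + y⁵ + 2y⁴ + 2y³ + 2y² + y + 1
  leading term xy³: subtract (y)·g_3 from -xy³ - xy² + y⁵ + 2y⁴ + 2y³ + 2y² + y + 1 → -xy² - 2xy + y⁵ + y⁴ + 1
  leading term xy²: subtract (1)·g_3 from -xy² - 2xy + y⁵ + y⁴ + 1 → -2xy - 2x + y⁵ + y⁴ - y³ - 2y² - 2y
  leading term xy: subtract (2)·g_4 from -2xy - 2x + y⁵ + y⁴ - y³ - 2y² - 2y → -2x + y⁵ - y⁴ + y³ - y² + y - 1
  leading term x: no divisor's leading term divides it; move -2x to the remainder.
  leading term y⁵: no divisor's leading term divides it; move y⁵ to the remainder.
  leading term y⁴: no divisor's leading term divides it; move -y⁴ to the remainder.
  leading term y³: no divisor's leading term divides it; move y³ to the remainder.
  leading term y²: no divisor's leading term divides it; move -y² to the remainder.
  leading term y: no divisor's leading term divides it; move y to the remainder.
  leading term 1: no divisor's leading term divides it; move -1 to the remainder.
  remainder -2x + y⁵ - y⁴ + y³ - y² + y - 1 ≠ 0; add g_5 = -2x + y⁵ - y⁴ + y³ - y² + y - 1 to the basis.

S(f_1,g_5): lcm = x²y. S = x² - 2xy⁶ + 2xy⁵ - 2xy⁴ + 2xy³ - 2xy² + 2xy + x.
  leading term x²: subtract (2)·f_2 from x² - 2xy⁶ + 2xy⁵ - 2xy⁴ + 2xy³ - 2xy² + 2xy + x → -2xy⁶ + 2xy⁵ - 2xy⁴ + 2xy³ - 2xy² + xy + 2x + y² + y + 1
  leading term xy⁶: subtract (2y⁴)·g_3 from -2xy⁶ + 2xy⁵ - 2xy⁴ + 2xy³ - 2xy² + xy + 2x + y² + y + 1 → 2xy⁵ - xy⁴ + 2xy³ - 2xy² + xy + 2x - 2y⁷ + y⁶ + y⁵ - 2y⁴ + y² + y + 1
  leading term xy⁵: subtract (-2y³)·g_3 from 2xy⁵ - xy⁴ + 2xy³ - 2xy² + xy + 2x - 2y⁷ + y⁶ + y⁵ - 2y⁴ + y² + y + 1 → -xy⁴ + xy³ - 2xy² + xy + 2x - 2y⁷ - 2y⁶ + 2y⁴ + 2y³ + y² + y + 1
  leading term xy⁴: subtract (y²)·g_3 from -xy⁴ + xy³ - 2xy² + xy + 2x - 2y⁷ - 2y⁶ + 2y⁴ + 2y³ + y² + y + 1 → xy³ + xy² + xy + 2x - 2y⁷ - 2y⁶ - y⁵ + y + 1
  leading term xy³: subtract (-y)·g_3 from xy³ + xy² + xy + 2x - 2y⁷ - 2y⁶ - y⁵ + y + 1 → xy² - 2xy + 2x - 2y⁷ - 2y⁶ - y⁵ + y⁴ + 2y³ + 2y² + 2y + 1
  leading term xy²: subtract (-1)·g_3 from xy² - 2xy + 2x - 2y⁷ - 2y⁶ - y⁵ + y⁴ + 2y³ + 2y² + 2y + 1 → -2xy - x - 2y⁷ - 2y⁶ - y⁵ + y⁴ - 2y³ - y² - y + 2
  leading term xy: subtract (2)·g_4 from -2xy - x - 2y⁷ - 2y⁶ - y⁵ + y⁴ - 2y³ - y² - y + 2 → -x - 2y⁷ - 2y⁶ - y⁵ - y⁴ + 2y + 1
  leading term x: subtract (-2)·g_5 from -x - 2y⁷ - 2y⁶ - y⁵ - y⁴ + 2y + 1 → -2y⁷ - 2y⁶ + y⁵ + 2y⁴ + 2y³ - 2y² - y - 1
  leading term y⁷: no divisor's leading term divides it; move -2y⁷ to the remainder.
  leading term y⁶: no divisor's leading term divides it; move -2y⁶ to the remainder.
  leading term y⁵: no divisor's leading term divides it; move y⁵ to the remainder.
  leading term y⁴: no divisor's leading term divides it; move 2y⁴ to the remainder.
  leading term y³: no divisor's leading term divides it; move 2y³ to the remainder.
  leading term y²: no divisor's leading term divides it; move -2y² to the remainder.
  leading term y: no divisor's leading term divides it; move -y to the remainder.
  leading term 1: no divisor's leading term divides it; move -1 to the remainder.
  remainder -2y⁷ - 2y⁶ + y⁵ + 2y⁴ + 2y³ - 2y² - y - 1 ≠ 0; add g_6 = -2y⁷ - 2y⁶ + y⁵ + 2y⁴ + 2y³ - 2y² - y - 1 to the basis.

S(f_2,g_5): lcm = x². S = -2xy⁵ + 2xy⁴ - 2xy³ + 2xy² - xy + x - y² - y - 1.
  leading term xy⁵: subtract (2y³)·g_3 from -2xy⁵ + 2xy⁴ - 2xy³ + 2xy² - xy + x - y² - y - 1 → 2xy⁴ - xy³ + 2xy² - xy + x - 2y⁶ + y⁵ + y⁴ - 2y³ - y² - y - 1
  leading term xy⁴: subtract (-2y²)·g_3 from 2xy⁴ - xy³ + 2xy² - xy + x - 2y⁶ + y⁵ + y⁴ - 2y³ - y² - y - 1 → -xy³ + xy² - xy + x - 2y⁶ - 2y⁵ + 2y³ + y² - y - 1
  leading term xy³: subtract (y)·g_3 from -xy³ + xy² - xy + x - 2y⁶ - 2y⁵ + 2y³ + y² - y - 1 → xy² + 2xy + x - 2y⁶ - 2y⁵ - y⁴ - y² - 2y - 1
  leading term xy²: subtract (-1)·g_3 from xy² + 2xy + x - 2y⁶ - 2y⁵ - y⁴ - y² - 2y - 1 → 2xy - 2x - 2y⁶ - 2y⁵ - y⁴ + y³ + y²
  leading term xy: subtract (-2)·g_4 from 2xy - 2x - 2y⁶ - 2y⁵ - y⁴ + y³ + y² → -2x - 2y⁶ - 2y⁵ + y⁴ - y³ + 2y + 1
  leading term x: subtract (1)·g_5 from -2x - 2y⁶ - 2y⁵ + y⁴ - y³ + 2y + 1 → -2y⁶ + 2y⁵ + 2y⁴ - 2y³ + y² + y + 2
  leading term y⁶: no divisor's leading term divides it; move -2y⁶ to the remainder.
  leading term y⁵: no divisor's leading term divides it; move 2y⁵ to the remainder.
  leading term y⁴: no divisor's leading term divides it; move 2y⁴ to the remainder.
  leading term y³: no divisor's leading term divides it; move -2y³ to the remainder.
  leading term y²: no divisor's leading term divides it; move y² to the remainder.
  leading term y: no divisor's leading term divides it; move y to the remainder.
  leading term 1: no divisor's leading term divides it; move 2 to the remainder.
  remainder -2y⁶ + 2y⁵ + 2y⁴ - 2y³ + y² + y + 2 ≠ 0; add g_7 = -2y⁶ + 2y⁵ + 2y⁴ - 2y³ + y² + y + 2 to the basis.

The other S-polynomials (S(f_2,g_3), S(f_2,g_4), S(g_3,g_4), S(g_3,g_5), S(g_4,g_5), S(f_1,g_6), S(f_2,g_6), S(g_3,g_6), S(g_4,g_6), S(g_5,g_6), S(f_1,g_7), S(f_2,g_7), S(g_3,g_7), S(g_4,g_7), S(g_5,g_7), S(g_6,g_7)) all reduce to 0 modulo the current basis, so we have a Gröbner basis.
Inter-reduce: drop elements whose leading term is divisible by another's, tail-reduce, and make monic.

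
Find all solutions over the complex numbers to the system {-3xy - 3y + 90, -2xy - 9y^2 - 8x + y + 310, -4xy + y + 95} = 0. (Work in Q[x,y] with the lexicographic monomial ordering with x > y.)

Compute a lex Gröbner basis by Buchberger's algorithm.
f_1 = -3xy - 3y + 90, LT = xy.
f_2 = -2xy - 8x - 9y^2 + y + 310, LT = xy.
f_3 = -4xy + y + 95, LT = xy.

S(f_1,f_2): lcm = xy. S = -4x - 9/2y^2 + 3/2y + 125.
  leading term x: no divisor's leading term divides it; move -4x to the remainder.
  leading term y^2: no divisor's leading term divides it; move -9/2y^2 to the remainder.
  leading term y: no divisor's leading term divides it; move 3/2y to the remainder.
  leading term 1: no divisor's leading term divides it; move 125 to the remainder.
  remainder -4x - 9/2y^2 + 3/2y + 125 ≠ 0; add h_4 = -4x - 9/2y^2 + 3/2y + 125 to the basis.

S(f_1,f_3): lcm = xy. S = 5/4y - 25/4.
  leading term y: no divisor's leading term divides it; move 5/4y to the remainder.
  leading term 1: no divisor's leading term divides it; move -25/4 to the remainder.
  remainder 5/4y - 25/4 ≠ 0; add h_5 = 5/4y - 25/4 to the basis.

S(f_2,f_3): lcm = xy. S = 4x + 9/2y^2 - 1/4y - 525/4.
  leading term x: subtract (-1)·h_4 from 4x + 9/2y^2 - 1/4y - 525/4 → 5/4y - 25/4
  leading term y: subtract (1)·h_5 from 5/4y - 25/4 → 0
  remainder 0.

S(f_1,h_4): lcm = xy. S = -9/8y^3 + 3/8y^2 + 129/4y - 30.
  leading term y^3: subtract (-9/10y^2)·h_5 from -9/8y^3 + 3/8y^2 + 129/4y - 30 → -21/4y^2 + 129/4y - 30
  leading term y^2: subtract (-21/5y)·h_5 from -21/4y^2 + 129/4y - 30 → 6y - 30
  leading term y: subtract (24/5)·h_5 from 6y - 30 → 0
  remainder 0.

S(f_2,h_4): lcm = xy. S = 4x - 9/8y^3 + 39/8y^2 + 123/4y - 155.
  leading term x: subtract (-1)·h_4 from 4x - 9/8y^3 + 39/8y^2 + 123/4y - 155 → -9/8y^3 + 3/8y^2 + 129/4y - 30
  leading term y^3: subtract (-9/10y^2)·h_5 from -9/8y^3 + 3/8y^2 + 129/4y - 30 → -21/4y^2 + 129/4y - 30
  leading term y^2: subtract (-21/5y)·h_5 from -21/4y^2 + 129/4y - 30 → 6y - 30
  leading term y: subtract (24/5)·h_5 from 6y - 30 → 0
  remainder 0.

S(f_3,h_4): lcm = xy. S = -9/8y^3 + 3/8y^2 + 31y - 95/4.
  leading term y^3: subtract (-9/10y^2)·h_5 from -9/8y^3 + 3/8y^2 + 31y - 95/4 → -21/4y^2 + 31y - 95/4
  leading term y^2: subtract (-21/5y)·h_5 from -21/4y^2 + 31y - 95/4 → 19/4y - 95/4
  leading term y: subtract (19/5)·h_5 from 19/4y - 95/4 → 0
  remainder 0.

S(f_1,h_5): lcm = xy. S = 5x + y - 30.
  leading term x: subtract (-5/4)·h_4 from 5x + y - 30 → -45/8y^2 + 23/8y + 505/4
  leading term y^2: subtract (-9/2y)·h_5 from -45/8y^2 + 23/8y + 505/4 → -101/4y + 505/4
  leading term y: subtract (-101/5)·h_5 from -101/4y + 505/4 → 0
  remainder 0.

S(f_2,h_5): lcm = xy. S = 9x + 9/2y^2 - 1/2y - 155.
  leading term x: subtract (-9/4)·h_4 from 9x + 9/2y^2 - 1/2y - 155 → -45/8y^2 + 23/8y + 505/4
  leading term y^2: subtract (-9/2y)·h_5 from -45/8y^2 + 23/8y + 505/4 → -101/4y + 505/4
  leading term y: subtract (-101/5)·h_5 from -101/4y + 505/4 → 0
  remainder 0.

S(f_3,h_5): lcm = xy. S = 5x - 1/4y - 95/4.
  leading term x: subtract (-5/4)·h_4 from 5x - 1/4y - 95/4 → -45/8y^2 + 13/8y + 265/2
  leading term y^2: subtract (-9/2y)·h_5 from -45/8y^2 + 13/8y + 265/2 → -53/2y + 265/2
  leading term y: subtract (-106/5)·h_5 from -53/2y + 265/2 → 0
  remainder 0.

S(h_4,h_5): leading monomials are coprime, so the S-polynomial reduces to 0 (Buchberger's first criterion).
Every S-polynomial of the final basis reduces to 0, so we have a Gröbner basis.
Inter-reduce: drop elements whose leading term is divisible by another's, tail-reduce, and make monic.
Reduced Gröbner basis: {x - 5, y - 5}.

Since the basis is lex-ordered, y - 5 is univariate in y. Its roots are {5}. Back-substituting each root into the other basis elements fixes the other coordinates.
  y = 5: the earlier basis element becomes x - 5 = 0, giving x = 5 — point (5, 5).
Check: every point annihilates each of the original generators.
Zero-dimensionality of the ideal guarantees finitely many solutions over ℂ.

{(5, 5)}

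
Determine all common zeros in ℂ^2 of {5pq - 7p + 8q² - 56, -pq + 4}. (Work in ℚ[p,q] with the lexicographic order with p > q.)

{(-4, -1), (-4*sqrt(15)/7 - 4/7, 1/2 - sqrt(15)/2), (-4/7 + 4*sqrt(15)/7, 1/2 + sqrt(15)/2)}

Compute a lex Gröbner basis by Buchberger's algorithm.
f_1 = 5pq - 7p + 8q² - 56, LT = pq.
f_2 = -pq + 4, LT = pq.

S(f_1,f_2): lcm = pq. S = -7/5p + 8/5q² - 36/5.
  leading term p: no divisor's leading term divides it; move -7/5p to the remainder.
  leading term q²: no divisor's leading term divides it; move 8/5q² to the remainder.
  leading term 1: no divisor's leading term divides it; move -36/5 to the remainder.
  remainder -7/5p + 8/5q² - 36/5 ≠ 0; add h_3 = -7/5p + 8/5q² - 36/5 to the basis.

S(f_1,h_3): lcm = pq. S = -7/5p + 8/7q³ + 8/5q² - 36/7q - 56/5.
  leading term p: subtract (1)·h_3 from -7/5p + 8/7q³ + 8/5q² - 36/7q - 56/5 → 8/7q³ - 36/7q - 4
  leading term q³: no divisor's leading term divides it; move 8/7q³ to the remainder.
  leading term q: no divisor's leading term divides it; move -36/7q to the remainder.
  leading term 1: no divisor's leading term divides it; move -4 to the remainder.
  remainder 8/7q³ - 36/7q - 4 ≠ 0; add h_4 = 8/7q³ - 36/7q - 4 to the basis.

The other S-polynomials (S(f_2,h_3), S(f_1,h_4), S(f_2,h_4), S(h_3,h_4)) all reduce to 0 modulo the current basis, so we have a Gröbner basis.
Inter-reduce: drop elements whose leading term is divisible by another's, tail-reduce, and make monic.
Reduced Gröbner basis: {p - 8/7q² + 36/7, q³ - 9/2q - 7/2}.

Elimination: the polynomial q³ - 9/2q - 7/2 lies in the elimination ideal for q, so q ∈ {-1, 1/2 - sqrt(15)/2, 1/2 + sqrt(15)/2}. For each such q, the remaining basis elements (now univariate) give the rest of the solution.
  q = -1: the earlier basis element becomes p + 4 = 0, giving p = -4 — point (-4, -1).
  q = 1/2 - sqrt(15)/2: the earlier basis element becomes p + 4/7 + 4*sqrt(15)/7 = 0, giving p = -4*sqrt(15)/7 - 4/7 — point (-4*sqrt(15)/7 - 4/7, 1/2 - sqrt(15)/2).
  q = 1/2 + sqrt(15)/2: the earlier basis element becomes p - 4*sqrt(15)/7 + 4/7 = 0, giving p = -4/7 + 4*sqrt(15)/7 — point (-4/7 + 4*sqrt(15)/7, 1/2 + sqrt(15)/2).
Check: every point annihilates each of the original generators.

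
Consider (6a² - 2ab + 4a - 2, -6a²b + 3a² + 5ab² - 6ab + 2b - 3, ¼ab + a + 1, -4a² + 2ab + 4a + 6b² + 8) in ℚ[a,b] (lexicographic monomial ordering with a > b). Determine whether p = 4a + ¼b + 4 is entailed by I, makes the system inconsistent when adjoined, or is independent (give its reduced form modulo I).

4a + ¼b + 4 lies in I (it reduces to 0).

First compute the reduced Gröbner basis of I by Buchberger's algorithm.
f_1 = 6a² - 2ab + 4a - 2, LT = a².
f_2 = -6a²b + 3a² + 5ab² - 6ab + 2b - 3, LT = a²b.
f_3 = ¼ab + a + 1, LT = ab.
f_4 = -4a² + 2ab + 4a + 6b² + 8, LT = a².

S(f_1,f_2): lcm = a²b. S = ½a² + ½ab² - ⅓ab - ½.
  leading term a²: subtract (1/12)·f_1 from ½a² + ½ab² - ⅓ab - ½ → ½ab² - ⅙ab - ⅓a - ⅓
  leading term ab²: subtract (2b)·f_3 from ½ab² - ⅙ab - ⅓a - ⅓ → -13/6ab - ⅓a - 2b - ⅓
  leading term ab: subtract (-26/3)·f_3 from -13/6ab - ⅓a - 2b - ⅓ → 25/3a - 2b + 25/3
  leading term a: no divisor's leading term divides it; move 25/3a to the remainder.
  leading term b: no divisor's leading term divides it; move -2b to the remainder.
  leading term 1: no divisor's leading term divides it; move 25/3 to the remainder.
  remainder 25/3a - 2b + 25/3 ≠ 0; add h_5 = 25/3a - 2b + 25/3 to the basis.

S(f_1,f_3): lcm = a²b. S = -4a² - ⅓ab² + ⅔ab - 4a - ⅓b.
  leading term a²: subtract (-⅔)·f_1 from -4a² - ⅓ab² + ⅔ab - 4a - ⅓b → -⅓ab² - ⅔ab - 4/3a - ⅓b - 4/3
  leading term ab²: subtract (-4/3b)·f_3 from -⅓ab² - ⅔ab - 4/3a - ⅓b - 4/3 → ⅔ab - 4/3a + b - 4/3
  leading term ab: subtract (8/3)·f_3 from ⅔ab - 4/3a + b - 4/3 → -4a + b - 4
  leading term a: subtract (-12/25)·h_5 from -4a + b - 4 → 1/25b
  leading term b: no divisor's leading term divides it; move 1/25b to the remainder.
  remainder 1/25b ≠ 0; add h_6 = 1/25b to the basis.

S(f_1,f_4): lcm = a². S = ⅙ab + 5/3a + 3/2b² + 5/3.
  leading term ab: subtract (⅔)·f_3 from ⅙ab + 5/3a + 3/2b² + 5/3 → a + 3/2b² + 1
  leading term a: subtract (3/25)·h_5 from a + 3/2b² + 1 → 3/2b² + 6/25b
  leading term b²: subtract (75/2b)·h_6 from 3/2b² + 6/25b → 6/25b
  leading term b: subtract (6)·h_6 from 6/25b → 0
  remainder 0.

S(f_2,f_3): lcm = a²b. S = -9/2a² - ⅚ab² + ab - 4a - ⅓b + ½.
  leading term a²: subtract (-¾)·f_1 from -9/2a² - ⅚ab² + ab - 4a - ⅓b + ½ → -⅚ab² - ½ab - a - ⅓b - 1
  leading term ab²: subtract (-10/3b)·f_3 from -⅚ab² - ½ab - a - ⅓b - 1 → 17/6ab - a + 3b - 1
  leading term ab: subtract (34/3)·f_3 from 17/6ab - a + 3b - 1 → -37/3a + 3b - 37/3
  leading term a: subtract (-37/25)·h_5 from -37/3a + 3b - 37/3 → 1/25b
  leading term b: subtract (1)·h_6 from 1/25b → 0
  remainder 0.

S(f_2,f_4): lcm = a²b. S = -½a² - ⅓ab² + 2ab + 3/2b³ + 5/3b + ½.
  leading term a²: subtract (-1/12)·f_1 from -½a² - ⅓ab² + 2ab + 3/2b³ + 5/3b + ½ → -⅓ab² + 11/6ab + ⅓a + 3/2b³ + 5/3b + ⅓
  leading term ab²: subtract (-4/3b)·f_3 from -⅓ab² + 11/6ab + ⅓a + 3/2b³ + 5/3b + ⅓ → 19/6ab + ⅓a + 3/2b³ + 3b + ⅓
  leading term ab: subtract (38/3)·f_3 from 19/6ab + ⅓a + 3/2b³ + 3b + ⅓ → -37/3a + 3/2b³ + 3b - 37/3
  leading term a: subtract (-37/25)·h_5 from -37/3a + 3/2b³ + 3b - 37/3 → 3/2b³ + 1/25b
  leading term b³: subtract (75/2b²)·h_6 from 3/2b³ + 1/25b → 1/25b
  leading term b: subtract (1)·h_6 from 1/25b → 0
  remainder 0.

S(f_3,f_4): lcm = a²b. S = 4a² + ½ab² + ab + 4a + 3/2b³ + 2b.
  leading term a²: subtract (⅔)·f_1 from 4a² + ½ab² + ab + 4a + 3/2b³ + 2b → ½ab² + 7/3ab + 4/3a + 3/2b³ + 2b + 4/3
  leading term ab²: subtract (2b)·f_3 from ½ab² + 7/3ab + 4/3a + 3/2b³ + 2b + 4/3 → ⅓ab + 4/3a + 3/2b³ + 4/3
  leading term ab: subtract (4/3)·f_3 from ⅓ab + 4/3a + 3/2b³ + 4/3 → 3/2b³
  leading term b³: subtract (75/2b²)·h_6 from 3/2b³ → 0
  remainder 0.

S(f_1,h_5): lcm = a². S = -7/75ab - ⅓a - ⅓.
  leading term ab: subtract (-28/75)·f_3 from -7/75ab - ⅓a - ⅓ → 1/25a + 1/25
  leading term a: subtract (3/625)·h_5 from 1/25a + 1/25 → 6/625b
  leading term b: subtract (6/25)·h_6 from 6/625b → 0
  remainder 0.

S(f_2,h_5): lcm = a²b. S = -½a² - 89/150ab² - ⅓b + ½.
  leading term a²: subtract (-1/12)·f_1 from -½a² - 89/150ab² - ⅓b + ½ → -89/150ab² - ⅙ab + ⅓a - ⅓b + ⅓
  leading term ab²: subtract (-178/75b)·f_3 from -89/150ab² - ⅙ab + ⅓a - ⅓b + ⅓ → 331/150ab + ⅓a + 51/25b + ⅓
  leading term ab: subtract (662/75)·f_3 from 331/150ab + ⅓a + 51/25b + ⅓ → -637/75a + 51/25b - 637/75
  leading term a: subtract (-637/625)·h_5 from -637/75a + 51/25b - 637/75 → 1/625b
  leading term b: subtract (1/25)·h_6 from 1/625b → 0
  remainder 0.

S(f_3,h_5): lcm = ab. S = 4a + 6/25b² - b + 4.
  leading term a: subtract (12/25)·h_5 from 4a + 6/25b² - b + 4 → 6/25b² - 1/25b
  leading term b²: subtract (6b)·h_6 from 6/25b² - 1/25b → -1/25b
  leading term b: subtract (-1)·h_6 from -1/25b → 0
  remainder 0.

S(f_4,h_5): lcm = a². S = -13/50ab - 2a - 3/2b² - 2.
  leading term ab: subtract (-26/25)·f_3 from -13/50ab - 2a - 3/2b² - 2 → -24/25a - 3/2b² - 24/25
  leading term a: subtract (-72/625)·h_5 from -24/25a - 3/2b² - 24/25 → -3/2b² - 144/625b
  leading term b²: subtract (-75/2b)·h_6 from -3/2b² - 144/625b → -144/625b
  leading term b: subtract (-144/25)·h_6 from -144/625b → 0
  remainder 0.

S(f_1,h_6): leading monomials are coprime, so the S-polynomial reduces to 0 (Buchberger's first criterion).
S(f_2,h_6): lcm = a²b. S = -½a² - ⅚ab² + ab - ⅓b + ½.
  leading term a²: subtract (-1/12)·f_1 from -½a² - ⅚ab² + ab - ⅓b + ½ → -⅚ab² + ⅚ab + ⅓a - ⅓b + ⅓
  leading term ab²: subtract (-10/3b)·f_3 from -⅚ab² + ⅚ab + ⅓a - ⅓b + ⅓ → 25/6ab + ⅓a + 3b + ⅓
  leading term ab: subtract (50/3)·f_3 from 25/6ab + ⅓a + 3b + ⅓ → -49/3a + 3b - 49/3
  leading term a: subtract (-49/25)·h_5 from -49/3a + 3b - 49/3 → -23/25b
  leading term b: subtract (-23)·h_6 from -23/25b → 0
  remainder 0.

S(f_3,h_6): lcm = ab. S = 4a + 4.
  leading term a: subtract (12/25)·h_5 from 4a + 4 → 24/25b
  leading term b: subtract (24)·h_6 from 24/25b → 0
  remainder 0.

S(f_4,h_6): leading monomials are coprime, so the S-polynomial reduces to 0 (Buchberger's first criterion).
S(h_5,h_6): leading monomials are coprime, so the S-polynomial reduces to 0 (Buchberger's first criterion).
Every S-polynomial of the final basis reduces to 0, so we have a Gröbner basis.
Inter-reduce: drop elements whose leading term is divisible by another's, tail-reduce, and make monic.
Reduced Gröbner basis: {a + 1, b}.
Label its elements g_1 = a + 1, g_2 = b.

Reduce p = 4a + ¼b + 4 modulo G:
  leading term a: subtract (4)·g_1 from 4a + ¼b + 4 → ¼b
  leading term b: subtract (¼)·g_2 from ¼b → 0
  normal form = 0.
Since the normal form is 0, p ∈ I.

Ideal membership is decidable via reduction modulo a Gröbner basis.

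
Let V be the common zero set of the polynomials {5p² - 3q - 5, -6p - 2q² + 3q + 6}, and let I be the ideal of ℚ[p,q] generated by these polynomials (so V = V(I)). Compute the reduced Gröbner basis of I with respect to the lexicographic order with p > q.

G = {p + ⅓q² - ½q - 1, q⁴ - 3q³ - 15/4q² + 18/5q}

The reduced Gröbner basis is the canonical form of the ideal for this ordering.

f_1 = 5p² - 3q - 5, LT = p².
f_2 = -6p - 2q² + 3q + 6, LT = p.

S(f_1,f_2): lcm = p². S = -⅓pq² + ½pq + p - ⅗q - 1.
  leading term pq²: subtract (1/18q²)·f_2 from -⅓pq² + ½pq + p - ⅗q - 1 → ½pq + p + 1/9q⁴ - ⅙q³ - ⅓q² - ⅗q - 1
  leading term pq: subtract (-1/12q)·f_2 from ½pq + p + 1/9q⁴ - ⅙q³ - ⅓q² - ⅗q - 1 → p + 1/9q⁴ - ⅓q³ - 1/12q² - 1/10q - 1
  leading term p: subtract (-⅙)·f_2 from p + 1/9q⁴ - ⅓q³ - 1/12q² - 1/10q - 1 → 1/9q⁴ - ⅓q³ - 5/12q² + ⅖q
  leading term q⁴: no divisor's leading term divides it; move 1/9q⁴ to the remainder.
  leading term q³: no divisor's leading term divides it; move -⅓q³ to the remainder.
  leading term q²: no divisor's leading term divides it; move -5/12q² to the remainder.
  leading term q: no divisor's leading term divides it; move ⅖q to the remainder.
  remainder 1/9q⁴ - ⅓q³ - 5/12q² + ⅖q ≠ 0; add g_3 = 1/9q⁴ - ⅓q³ - 5/12q² + ⅖q to the basis.

The other S-polynomials (S(f_1,g_3), S(f_2,g_3)) all reduce to 0 modulo the current basis, so we have a Gröbner basis.
Inter-reduce: drop elements whose leading term is divisible by another's, tail-reduce, and make monic.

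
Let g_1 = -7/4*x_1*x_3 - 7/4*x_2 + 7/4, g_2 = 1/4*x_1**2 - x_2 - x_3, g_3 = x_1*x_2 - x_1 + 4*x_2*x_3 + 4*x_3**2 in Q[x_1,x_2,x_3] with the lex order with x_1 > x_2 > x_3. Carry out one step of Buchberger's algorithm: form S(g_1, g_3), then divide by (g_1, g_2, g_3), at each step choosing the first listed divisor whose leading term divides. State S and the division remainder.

S(g_1, g_3) = x_1*x_3 + x_2**2 - 4*x_2*x_3**2 - x_2 - 4*x_3**3; remainder on division = x_2**2 - 4*x_2*x_3**2 - 2*x_2 - 4*x_3**3 + 1.

lcm(LM(g_1), LM(g_3)) = x_1*x_2*x_3.
S = (lcm/LT(g_1))·g_1 − (lcm/LT(g_3))·g_3 = x_1*x_3 + x_2**2 - 4*x_2*x_3**2 - x_2 - 4*x_3**3.
Reduce S modulo (g_1, g_2, g_3) in that order:
  leading term x_1*x_3: subtract (-4/7)·g_1 from x_1*x_3 + x_2**2 - 4*x_2*x_3**2 - x_2 - 4*x_3**3 → x_2**2 - 4*x_2*x_3**2 - 2*x_2 - 4*x_3**3 + 1
  leading term x_2**2: no divisor's leading term divides it; move x_2**2 to the remainder.
  leading term x_2*x_3**2: no divisor's leading term divides it; move -4*x_2*x_3**2 to the remainder.
  leading term x_2: no divisor's leading term divides it; move -2*x_2 to the remainder.
  leading term x_3**3: no divisor's leading term divides it; move -4*x_3**3 to the remainder.
  leading term 1: no divisor's leading term divides it; move 1 to the remainder.
The remainder x_2**2 - 4*x_2*x_3**2 - 2*x_2 - 4*x_3**3 + 1 is nonzero, so it would be added as the next basis element.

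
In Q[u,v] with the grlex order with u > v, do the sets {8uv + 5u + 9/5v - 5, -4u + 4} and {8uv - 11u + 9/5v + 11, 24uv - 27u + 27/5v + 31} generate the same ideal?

No, the ideals differ.

For a fixed monomial order, each ideal has a unique reduced Gröbner basis; comparing bases decides equality.
Buchberger on the first generating set:
f_1 = 8uv + 5u + 9/5v - 5, LT = uv.
f_2 = -4u + 4, LT = u.

S(f_1,f_2): lcm = uv. S = 5/8u + 49/40v - 5/8.
  leading term u: subtract (-5/32)·f_2 from 5/8u + 49/40v - 5/8 → 49/40v
  leading term v: no divisor's leading term divides it; move 49/40v to the remainder.
  remainder 49/40v ≠ 0; add g_3 = 49/40v to the basis.

The other S-polynomials (S(f_1,g_3), S(f_2,g_3)) all reduce to 0 modulo the current basis, so we have a Gröbner basis.
Inter-reduce: drop elements whose leading term is divisible by another's, tail-reduce, and make monic.
Reduced Gröbner basis: {u - 1, v}.

Buchberger on the second generating set:
h_1 = 8uv - 11u + 9/5v + 11, LT = uv.
h_2 = 24uv - 27u + 27/5v + 31, LT = uv.

S(h_1,h_2): lcm = uv. S = -1/4u + 1/12.
  leading term u: no divisor's leading term divides it; move -1/4u to the remainder.
  leading term 1: no divisor's leading term divides it; move 1/12 to the remainder.
  remainder -1/4u + 1/12 ≠ 0; add k_3 = -1/4u + 1/12 to the basis.

S(h_1,k_3): lcm = uv. S = -11/8u + 67/120v + 11/8.
  leading term u: subtract (11/2)·k_3 from -11/8u + 67/120v + 11/8 → 67/120v + 11/12
  leading term v: no divisor's leading term divides it; move 67/120v to the remainder.
  leading term 1: no divisor's leading term divides it; move 11/12 to the remainder.
  remainder 67/120v + 11/12 ≠ 0; add k_4 = 67/120v + 11/12 to the basis.

The other S-polynomials (S(h_2,k_3), S(h_1,k_4), S(h_2,k_4), S(k_3,k_4)) all reduce to 0 modulo the current basis, so we have a Gröbner basis.
Inter-reduce: drop elements whose leading term is divisible by another's, tail-reduce, and make monic.
Reduced Gröbner basis: {u - 1/3, v + 110/67}.

Since the reduced bases disagree, the two ideals are not the same.
The choice of monomial ordering does not affect the verdict — as long as both bases are computed under the same ordering, their equality decides ideal equality.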